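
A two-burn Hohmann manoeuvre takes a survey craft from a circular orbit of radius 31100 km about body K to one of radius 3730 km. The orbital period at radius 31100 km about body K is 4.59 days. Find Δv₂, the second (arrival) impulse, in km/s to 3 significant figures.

From Kepler's third law T² = 4π²r³/μ at r = 31100 km, T = 4.59 days = 4.59 × 86400 s = 3.96576×10^5 s: μ = 4π²r³/T² = 7550.71 km³/s².
Semi-major axis of the transfer orbit: a_t = (31100 + 3730)/2 = 17415 km.
Circular speed at r = 3730 km: v_c = √(μ/r) = 1.4228 km/s.
Vis-viva on the transfer ellipse at r = 3730 km gives v_t = √[μ(2/r − 1/a_t)] = 1.9013 km/s.
Δv₂ = |v_t − v_c| = |1.9013 − 1.4228| = 0.4785 km/s.

Δv₂ = 0.479 km/s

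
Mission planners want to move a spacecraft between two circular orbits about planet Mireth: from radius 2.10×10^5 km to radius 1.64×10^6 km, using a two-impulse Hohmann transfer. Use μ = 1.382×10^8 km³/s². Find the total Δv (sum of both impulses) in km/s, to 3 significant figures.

Semi-major axis of the transfer orbit: a_t = (2.100×10^5 + 1.640×10^6)/2 = 9.250×10^5 km.
Circular speed at r₁: v₁ = √(μ/r₁) = √(1.382×10^8/2.100×10^5) = 25.653 km/s.
Transfer-orbit speed at r₁ (v² = μ(2/r − 1/a)): v_p = √[μ(2/r₁ − 1/a_t)] = 34.158 km/s.
First burn Δv₁ = |v_p − v₁| = 8.505 km/s.
Circular speed at r₂: v₂ = √(μ/r₂) = 9.180 km/s.
Transfer-orbit speed at r₂: v_a = √[μ(2/r₂ − 1/a_t)] = 4.374 km/s.
Second burn Δv₂ = |v₂ − v_a| = 4.806 km/s.
Total Δv = Δv₁ + Δv₂ = 13.31 km/s.

Δv = 13.3 km/s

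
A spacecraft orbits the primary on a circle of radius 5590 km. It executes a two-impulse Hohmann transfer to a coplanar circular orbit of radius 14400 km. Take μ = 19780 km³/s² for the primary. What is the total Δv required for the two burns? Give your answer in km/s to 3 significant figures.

Semi-major axis of the transfer orbit: a_t = (5590 + 14400)/2 = 9995 km.
Circular speed at r₁: v₁ = √(μ/r₁) = √(19780/5590) = 1.8811 km/s.
Transfer-orbit speed at r₁ (vis-viva equation): v_p = √[μ(2/r₁ − 1/a_t)] = 2.2579 km/s.
First burn Δv₁ = |v_p − v₁| = 0.3768 km/s.
Circular speed at r₂: v₂ = √(μ/r₂) = 1.172 km/s.
Transfer-orbit speed at r₂: v_a = √[μ(2/r₂ − 1/a_t)] = 0.8765 km/s.
Second burn Δv₂ = |v₂ − v_a| = 0.2955 km/s.
Total Δv = Δv₁ + Δv₂ = 0.6723 km/s.

Δv = 0.672 km/s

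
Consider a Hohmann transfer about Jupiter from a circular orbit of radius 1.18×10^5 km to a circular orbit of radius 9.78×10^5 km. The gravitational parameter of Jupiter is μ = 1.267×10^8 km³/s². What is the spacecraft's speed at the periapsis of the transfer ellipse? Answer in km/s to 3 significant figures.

Transfer-ellipse semi-major axis a_t = (r₁ + r₂)/2 = (1.180×10^5 + 9.780×10^5)/2 = 5.480×10^5 km.
The periapsis of the transfer ellipse is at r = 1.180×10^5 km.
Applying v² = μ(2/r − 1/a_t): v = 43.78 km/s.

v = 43.8 km/s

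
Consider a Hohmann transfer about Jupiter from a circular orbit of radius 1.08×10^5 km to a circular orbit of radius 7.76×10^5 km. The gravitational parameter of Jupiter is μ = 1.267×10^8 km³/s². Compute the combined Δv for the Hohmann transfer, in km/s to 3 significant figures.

The Hohmann ellipse has a_t = (r₁ + r₂)/2 = 4.420×10^5 km.
Circular speed at r₁: v₁ = √(μ/r₁) = √(1.267×10^8/1.080×10^5) = 34.25 km/s.
Transfer-orbit speed at r₁ (vis-viva equation): v_p = √[μ(2/r₁ − 1/a_t)] = 45.38 km/s.
First burn Δv₁ = |v_p − v₁| = 11.13 km/s.
Circular speed at r₂: v₂ = √(μ/r₂) = 12.778 km/s.
Transfer-orbit speed at r₂: v_a = √[μ(2/r₂ − 1/a_t)] = 6.3162 km/s.
Second burn Δv₂ = |v₂ − v_a| = 6.462 km/s.
Total Δv = Δv₁ + Δv₂ = 17.59 km/s.

Δv = 17.6 km/s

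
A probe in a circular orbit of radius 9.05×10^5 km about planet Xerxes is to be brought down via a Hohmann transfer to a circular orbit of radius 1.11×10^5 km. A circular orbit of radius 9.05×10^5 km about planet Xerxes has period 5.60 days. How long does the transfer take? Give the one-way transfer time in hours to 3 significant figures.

t = 28.3 hours

From Kepler's third law T² = 4π²r³/μ at r = 9.05×10^5 km, T = 5.60 days = 5.60 × 86400 s = 4.8384×10^5 s: μ = 4π²r³/T² = 1.24998×10^8 km³/s².
Transfer-ellipse semi-major axis a_t = (r₁ + r₂)/2 = (9.050×10^5 + 1.110×10^5)/2 = 5.080×10^5 km.
Half the transfer-orbit period gives t = π√(a_t³/μ) = 1.0174×10^5 s.
Converting: 1.0174×10^5 s ÷ 3600 s/hour = 28.3 hours.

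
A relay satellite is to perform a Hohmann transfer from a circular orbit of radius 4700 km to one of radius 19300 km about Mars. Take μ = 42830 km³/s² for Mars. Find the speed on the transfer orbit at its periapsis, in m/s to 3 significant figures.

v = 3830 m/s

The Hohmann ellipse has a_t = (r₁ + r₂)/2 = 12000 km.
The periapsis of the transfer ellipse is at r = 4700 km.
Vis-viva: v = √[μ(2/r − 1/a_t)] = √[42830 × (2/4700 − 1/12000)] = 3.828 km/s.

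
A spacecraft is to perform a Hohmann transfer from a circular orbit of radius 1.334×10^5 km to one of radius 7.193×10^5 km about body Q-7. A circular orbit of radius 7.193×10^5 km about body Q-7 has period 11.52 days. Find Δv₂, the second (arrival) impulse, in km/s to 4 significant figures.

Δv₂ = 2.001 km/s

From Kepler's third law T² = 4π²r³/μ at r = 7.193×10^5 km, T = 11.52 days = 11.52 × 86400 s = 9.95328×10^5 s: μ = 4π²r³/T² = 1.48306×10^7 km³/s².
Transfer-ellipse semi-major axis a_t = (r₁ + r₂)/2 = (1.334×10^5 + 7.193×10^5)/2 = 4.2635×10^5 km.
On the circular orbit at r = 7.193×10^5 km, v_c = √(μ/r) = 4.541 km/s.
Transfer-orbit speed at the same r (vis-viva, a = a_t): v_t = √[μ(2/r − 1/a_t)] = 2.540 km/s.
Δv₂ = |v_t − v_c| = |2.540 − 4.541| = 2.001 km/s.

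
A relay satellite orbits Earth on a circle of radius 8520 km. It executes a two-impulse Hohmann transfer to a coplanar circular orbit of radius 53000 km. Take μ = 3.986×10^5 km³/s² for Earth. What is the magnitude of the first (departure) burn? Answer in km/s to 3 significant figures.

Δv₁ = 2.14 km/s

Semi-major axis of the transfer orbit: a_t = (8520 + 53000)/2 = 30760 km.
Circular speed at r = 8520 km: v_c = √(μ/r) = 6.840 km/s.
Vis-viva on the transfer ellipse at r = 8520 km gives v_t = √[μ(2/r − 1/a_t)] = 8.978 km/s.
Δv₁ = |v_t − v_c| = |8.978 − 6.840| = 2.138 km/s.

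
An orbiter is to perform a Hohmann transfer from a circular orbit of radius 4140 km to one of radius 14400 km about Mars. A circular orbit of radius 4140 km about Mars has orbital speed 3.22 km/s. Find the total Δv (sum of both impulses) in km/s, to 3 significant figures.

Δv = 1.37 km/s

From the circular-orbit relation v² = μ/r at r = 4140 km: μ = v²r = (3.22)² × 4140 = 42925.2 km³/s².
The Hohmann ellipse has a_t = (r₁ + r₂)/2 = 9270 km.
Circular speed at r₁: v₁ = √(μ/r₁) = √(42925.2/4140) = 3.2200 km/s.
Transfer-orbit speed at r₁ (vis-viva equation): v_p = √[μ(2/r₁ − 1/a_t)] = 4.0133 km/s.
First burn Δv₁ = |v_p − v₁| = 0.7933 km/s.
At r₂, v₂ = √(μ/r₂) = 1.7265 km/s.
Transfer-orbit speed at r₂: v_a = √[μ(2/r₂ − 1/a_t)] = 1.1538 km/s.
Second burn Δv₂ = |v₂ − v_a| = 0.5727 km/s.
Δv = Δv₁ + Δv₂ = 0.7933 + 0.5727 = 1.366 km/s.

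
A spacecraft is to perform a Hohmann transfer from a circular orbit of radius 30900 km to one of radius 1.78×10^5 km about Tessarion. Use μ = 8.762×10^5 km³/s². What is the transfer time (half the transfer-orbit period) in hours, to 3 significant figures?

t = 31.5 hours

The Hohmann ellipse has a_t = (r₁ + r₂)/2 = 1.0445×10^5 km.
Half the transfer-orbit period gives t = π√(a_t³/μ) = 1.133×10^5 s.
Converting: 1.133×10^5 s ÷ 3600 s/hour = 31.5 hours.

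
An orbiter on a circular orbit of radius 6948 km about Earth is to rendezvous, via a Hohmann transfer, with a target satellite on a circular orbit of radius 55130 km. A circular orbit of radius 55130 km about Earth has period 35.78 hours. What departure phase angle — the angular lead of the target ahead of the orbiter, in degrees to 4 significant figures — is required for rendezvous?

From Kepler's third law T² = 4π²r³/μ at r = 55130 km, T = 35.78 hours = 35.78 × 3600 s = 1.28808×10^5 s: μ = 4π²r³/T² = 3.98692×10^5 km³/s².
The Hohmann ellipse has a_t = (r₁ + r₂)/2 = 31039 km.
The half-period of the transfer ellipse is t = π√(a_t³/μ) = 27208 s.
The target's mean motion on its circular orbit is ω₂ = √(μ/r₂³) = 4.8779×10^-5 rad/s.
Angle swept by the target during transfer: ω₂·t = 1.3272 rad = 76.04°.
Arrival is 180° from departure on the ellipse, so φ = 180° − 76.04° = 104.0°.

φ = 104.0°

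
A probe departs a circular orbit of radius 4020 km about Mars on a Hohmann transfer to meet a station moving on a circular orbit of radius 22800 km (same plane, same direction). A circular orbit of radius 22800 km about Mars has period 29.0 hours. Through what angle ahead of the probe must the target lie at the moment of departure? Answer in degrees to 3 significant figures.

From Kepler's third law T² = 4π²r³/μ at r = 22800 km, T = 29.0 hours = 29.0 × 3600 s = 1.044×10^5 s: μ = 4π²r³/T² = 42930.2 km³/s².
Transfer-ellipse semi-major axis a_t = (r₁ + r₂)/2 = (4020 + 22800)/2 = 13410 km.
The half-period of the transfer ellipse is t = π√(a_t³/μ) = 23550 s.
Target angular speed ω₂ = √(μ/r₂³) = 6.018×10^-5 rad/s.
Angle swept by the target during transfer: ω₂·t = 1.417 rad = 81.19°.
The probe traverses 180° on the transfer ellipse, so the target must lead by 180° − 81.19° = 98.8°.

φ = 98.8°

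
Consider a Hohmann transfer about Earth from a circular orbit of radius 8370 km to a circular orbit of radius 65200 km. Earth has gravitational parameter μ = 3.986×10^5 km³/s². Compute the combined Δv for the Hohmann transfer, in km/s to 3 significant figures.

Δv = 3.58 km/s

The Hohmann ellipse has a_t = (r₁ + r₂)/2 = 36785 km.
Circular speed at r₁: v₁ = √(μ/r₁) = √(3.986×10^5/8370) = 6.90090 km/s.
Transfer-orbit speed at r₁ (v² = μ(2/r − 1/a)): v_p = √[μ(2/r₁ − 1/a_t)] = 9.18744 km/s.
First burn Δv₁ = |v_p − v₁| = 2.287 km/s.
At r₂, v₂ = √(μ/r₂) = 2.4725 km/s.
Transfer-orbit speed at r₂: v_a = √[μ(2/r₂ − 1/a_t)] = 1.1794 km/s.
Second burn Δv₂ = |v₂ − v_a| = 1.293 km/s.
Total Δv = Δv₁ + Δv₂ = 3.580 km/s.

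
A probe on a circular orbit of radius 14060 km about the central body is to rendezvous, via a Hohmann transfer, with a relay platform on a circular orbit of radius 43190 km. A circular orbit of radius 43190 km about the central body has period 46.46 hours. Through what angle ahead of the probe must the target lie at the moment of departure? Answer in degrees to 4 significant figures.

From Kepler's third law T² = 4π²r³/μ at r = 43190 km, T = 46.46 hours = 46.46 × 3600 s = 1.67256×10^5 s: μ = 4π²r³/T² = 1.13696×10^5 km³/s².
The Hohmann ellipse has a_t = (r₁ + r₂)/2 = 28625 km.
The half-period of the transfer ellipse is t = π√(a_t³/μ) = 45120 s.
The target's mean motion on its circular orbit is ω₂ = √(μ/r₂³) = 3.757×10^-5 rad/s.
Angle swept by the target during transfer: ω₂·t = 1.695 rad = 97.12°.
Arrival is 180° from departure on the ellipse, so φ = 180° − 97.12° = 82.88°.

φ = 82.88°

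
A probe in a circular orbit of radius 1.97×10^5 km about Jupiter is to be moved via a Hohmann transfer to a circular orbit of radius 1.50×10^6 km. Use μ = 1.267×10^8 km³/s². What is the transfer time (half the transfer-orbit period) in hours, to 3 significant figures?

Semi-major axis of the transfer orbit: a_t = (1.970×10^5 + 1.500×10^6)/2 = 8.485×10^5 km.
Transfer time t = π√(a_t³/μ) = π√((8.485×10^5)³ / 1.267×10^8) = 2.181×10^5 s.
Converting: 2.181×10^5 s ÷ 3600 s/hour = 60.6 hours.

t = 60.6 hours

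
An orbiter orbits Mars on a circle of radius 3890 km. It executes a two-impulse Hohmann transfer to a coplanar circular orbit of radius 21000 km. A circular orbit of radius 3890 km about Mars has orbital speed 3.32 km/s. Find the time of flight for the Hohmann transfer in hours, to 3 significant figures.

t = 5.85 hours

From the circular-orbit relation v² = μ/r at r = 3890 km: μ = v²r = (3.32)² × 3890 = 42877.1 km³/s².
The Hohmann ellipse has a_t = (r₁ + r₂)/2 = 12445 km.
By Kepler's third law the transfer-orbit period is T = 2π√(a_t³/μ), so t = T/2 = 21060 s.
Converting: 21060 s ÷ 3600 s/hour = 5.85 hours.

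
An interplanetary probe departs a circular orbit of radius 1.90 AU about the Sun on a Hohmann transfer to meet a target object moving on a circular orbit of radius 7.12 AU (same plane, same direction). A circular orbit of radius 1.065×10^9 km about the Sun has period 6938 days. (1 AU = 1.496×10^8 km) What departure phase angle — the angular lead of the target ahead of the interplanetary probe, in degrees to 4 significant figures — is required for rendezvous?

From Kepler's third law T² = 4π²r³/μ at r = 1.065×10^9 km, T = 6938 days = 6938 × 86400 s = 5.994432×10^8 s: μ = 4π²r³/T² = 1.32713×10^11 km³/s².
In km: r₁ = 1.90 × 1.496×10^8 = 2.8424×10^8 km; r₂ = 7.12 × 1.496×10^8 = 1.065152×10^9 km.
Semi-major axis of the transfer orbit: a_t = (2.8424×10^8 + 1.065152×10^9)/2 = 6.74696×10^8 km.
Transfer time t = π√(a_t³/μ) = 1.511318×10^8 s.
Target angular speed ω₂ = √(μ/r₂³) = 1.047946×10^-8 rad/s.
Angle swept by the target during transfer: ω₂·t = 1.58378 rad = 90.74°.
Arrival is 180° from departure on the ellipse, so φ = 180° − 90.74° = 89.26°.

φ = 89.26°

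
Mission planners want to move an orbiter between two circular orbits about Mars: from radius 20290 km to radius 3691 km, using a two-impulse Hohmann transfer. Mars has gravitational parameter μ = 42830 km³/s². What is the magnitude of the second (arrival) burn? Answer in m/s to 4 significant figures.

Δv₂ = 1025 m/s

Semi-major axis of the transfer orbit: a_t = (20290 + 3691)/2 = 11990.5 km.
Circular speed at r = 3691 km: v_c = √(μ/r) = 3.406 km/s.
Vis-viva on the transfer ellipse at r = 3691 km gives v_t = √[μ(2/r − 1/a_t)] = 4.431 km/s.
Δv₂ = |v_t − v_c| = |4.431 − 3.406| = 1.025 km/s.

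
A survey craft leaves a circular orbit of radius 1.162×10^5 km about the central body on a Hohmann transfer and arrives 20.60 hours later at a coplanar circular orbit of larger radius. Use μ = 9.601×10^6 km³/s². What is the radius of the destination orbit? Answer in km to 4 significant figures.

r₂ = 2.336×10^5 km

Transfer time t = 20.60 hours = 74160 s, and t = π√(a_t³/μ).
So a_t = (μ t²/π²)^(1/3) = (9.601×10^6 × (74160)² / π²)^(1/3) = 1.7490×10^5 km.
Since a_t = (r₁ + r₂)/2, r₂ = 2a_t − r₁ = 2×1.7490×10^5 − 1.162×10^5 = 2.336×10^5 km.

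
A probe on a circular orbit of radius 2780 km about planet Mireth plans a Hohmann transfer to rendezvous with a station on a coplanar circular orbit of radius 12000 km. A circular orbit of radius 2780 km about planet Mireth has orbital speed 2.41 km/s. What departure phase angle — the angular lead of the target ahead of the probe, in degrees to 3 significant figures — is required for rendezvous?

φ = 93.0°

From the circular-orbit relation v² = μ/r at r = 2780 km: μ = v²r = (2.41)² × 2780 = 16146.5 km³/s².
Semi-major axis of the transfer orbit: a_t = (2780 + 12000)/2 = 7390 km.
Transfer time t = π√(a_t³/μ) = 15706.4 s.
Target angular speed ω₂ = √(μ/r₂³) = 9.66646×10^-5 rad/s.
Angle swept by the target during transfer: ω₂·t = 1.5183 rad = 86.99°.
Arrival is 180° from departure on the ellipse, so φ = 180° − 86.99° = 93.0°.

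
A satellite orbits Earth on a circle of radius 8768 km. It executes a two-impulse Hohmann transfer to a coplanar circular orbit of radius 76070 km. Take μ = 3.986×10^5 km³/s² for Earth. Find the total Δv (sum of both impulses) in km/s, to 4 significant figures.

Semi-major axis of the transfer orbit: a_t = (8768 + 76070)/2 = 42419 km.
Circular speed at r₁: v₁ = √(μ/r₁) = √(3.986×10^5/8768) = 6.742 km/s.
On the transfer ellipse at r₁, v² = μ(2/r − 1/a) gives v_p = √[μ(2/r₁ − 1/a_t)] = 9.029 km/s.
First burn Δv₁ = |v_p − v₁| = 2.287 km/s.
Circular speed at r₂: v₂ = √(μ/r₂) = 2.289 km/s.
Transfer-orbit speed at r₂: v_a = √[μ(2/r₂ − 1/a_t)] = 1.041 km/s.
Second burn Δv₂ = |v₂ − v_a| = 1.248 km/s.
Total Δv = Δv₁ + Δv₂ = 3.535 km/s.

Δv = 3.535 km/s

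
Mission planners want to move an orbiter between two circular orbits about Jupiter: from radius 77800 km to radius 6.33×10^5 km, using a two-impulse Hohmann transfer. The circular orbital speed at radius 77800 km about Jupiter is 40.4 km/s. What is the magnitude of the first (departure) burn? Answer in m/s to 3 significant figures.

Δv₁ = 13500 m/s

From the circular-orbit relation v² = μ/r at r = 77800 km: μ = v²r = (40.4)² × 77800 = 1.26982×10^8 km³/s².
Semi-major axis of the transfer orbit: a_t = (77800 + 6.330×10^5)/2 = 3.554×10^5 km.
On the circular orbit at r = 77800 km, v_c = √(μ/r) = 40.40 km/s.
Transfer-orbit speed at the same r (vis-viva, a = a_t): v_t = √[μ(2/r − 1/a_t)] = 53.92 km/s.
Δv₁ = |v_t − v_c| = |53.92 − 40.40| = 13.52 km/s.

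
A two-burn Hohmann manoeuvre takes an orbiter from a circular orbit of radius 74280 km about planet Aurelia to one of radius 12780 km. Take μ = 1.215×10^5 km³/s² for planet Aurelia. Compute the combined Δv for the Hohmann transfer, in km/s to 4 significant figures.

Δv = 1.530 km/s

The Hohmann ellipse has a_t = (r₁ + r₂)/2 = 43530 km.
At r₁ the circular-orbit speed is v₁ = √(μ/r₁) = 1.279 km/s.
Transfer-orbit speed at r₁ (v² = μ(2/r − 1/a)): v_a = √[μ(2/r₁ − 1/a_t)] = 0.6930 km/s.
First burn Δv₁ = |v_a − v₁| = 0.5860 km/s.
At r₂, v₂ = √(μ/r₂) = 3.08335 km/s.
Transfer-orbit speed at r₂: v_p = √[μ(2/r₂ − 1/a_t)] = 4.02777 km/s.
Second burn Δv₂ = |v₂ − v_p| = 0.9444 km/s.
Total Δv = Δv₁ + Δv₂ = 1.530 km/s.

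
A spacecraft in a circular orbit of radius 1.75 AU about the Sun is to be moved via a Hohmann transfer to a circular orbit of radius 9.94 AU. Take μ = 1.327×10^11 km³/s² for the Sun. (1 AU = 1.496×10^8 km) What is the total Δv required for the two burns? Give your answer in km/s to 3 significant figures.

In km: r₁ = 1.75 × 1.496×10^8 = 2.618×10^8 km; r₂ = 9.94 × 1.496×10^8 = 1.487024×10^9 km.
Transfer-ellipse semi-major axis a_t = (r₁ + r₂)/2 = (2.618×10^8 + 1.487024×10^9)/2 = 8.74412×10^8 km.
At r₁ the circular-orbit speed is v₁ = √(μ/r₁) = 22.514 km/s.
Transfer-orbit speed at r₁ (vis-viva): v_p = √[μ(2/r₁ − 1/a_t)] = 29.360 km/s.
First burn Δv₁ = |v_p − v₁| = 6.846 km/s.
Circular speed at r₂: v₂ = √(μ/r₂) = 9.447 km/s.
Transfer-orbit speed at r₂: v_a = √[μ(2/r₂ − 1/a_t)] = 5.169 km/s.
Second burn Δv₂ = |v₂ − v_a| = 4.278 km/s.
Total Δv = Δv₁ + Δv₂ = 11.12 km/s.

Δv = 11.1 km/s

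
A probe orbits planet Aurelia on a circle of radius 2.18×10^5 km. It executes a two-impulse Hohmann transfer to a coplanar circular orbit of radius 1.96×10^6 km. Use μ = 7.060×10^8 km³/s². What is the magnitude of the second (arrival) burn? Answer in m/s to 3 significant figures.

The Hohmann ellipse has a_t = (r₁ + r₂)/2 = 1.089×10^6 km.
On the circular orbit at r = 1.960×10^6 km, v_c = √(μ/r) = 18.98 km/s.
Vis-viva on the transfer ellipse at r = 1.960×10^6 km gives v_t = √[μ(2/r − 1/a_t)] = 8.492 km/s.
Δv₂ = |v_t − v_c| = |8.492 − 18.98| = 10.49 km/s.

Δv₂ = 10500 m/s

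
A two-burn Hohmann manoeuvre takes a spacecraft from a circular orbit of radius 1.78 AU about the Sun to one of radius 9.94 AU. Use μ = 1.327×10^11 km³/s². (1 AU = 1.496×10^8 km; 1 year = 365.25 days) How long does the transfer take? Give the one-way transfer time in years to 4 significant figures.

t = 7.093 years

In km: r₁ = 1.78 × 1.496×10^8 = 2.66288×10^8 km; r₂ = 9.94 × 1.496×10^8 = 1.487024×10^9 km.
The Hohmann ellipse has a_t = (r₁ + r₂)/2 = 8.76656×10^8 km.
Half the transfer-orbit period gives t = π√(a_t³/μ) = 2.2385×10^8 s.
Converting: 2.2385×10^8 s ÷ 3.15576×10^7 s/year (365.25 × 86400) = 7.093 years.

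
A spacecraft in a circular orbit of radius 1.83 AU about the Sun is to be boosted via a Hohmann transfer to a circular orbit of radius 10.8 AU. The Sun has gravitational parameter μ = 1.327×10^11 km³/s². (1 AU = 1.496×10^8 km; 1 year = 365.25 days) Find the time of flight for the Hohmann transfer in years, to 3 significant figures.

In km: r₁ = 1.83 × 1.496×10^8 = 2.73768×10^8 km; r₂ = 10.8 × 1.496×10^8 = 1.61568×10^9 km.
The Hohmann ellipse has a_t = (r₁ + r₂)/2 = 9.44724×10^8 km.
By Kepler's third law the transfer-orbit period is T = 2π√(a_t³/μ), so t = T/2 = 2.5042×10^8 s.
Converting: 2.5042×10^8 s ÷ 3.15576×10^7 s/year (365.25 × 86400) = 7.94 years.

t = 7.94 years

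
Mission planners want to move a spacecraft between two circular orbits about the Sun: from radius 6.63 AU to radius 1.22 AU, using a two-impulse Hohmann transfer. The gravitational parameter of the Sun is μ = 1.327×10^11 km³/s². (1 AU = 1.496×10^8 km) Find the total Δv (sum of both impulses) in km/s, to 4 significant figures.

In km: r₁ = 6.63 × 1.496×10^8 = 9.91848×10^8 km; r₂ = 1.22 × 1.496×10^8 = 1.82512×10^8 km.
Semi-major axis of the transfer orbit: a_t = (9.91848×10^8 + 1.82512×10^8)/2 = 5.8718×10^8 km.
At r₁ the circular-orbit speed is v₁ = √(μ/r₁) = 11.567 km/s.
On the transfer ellipse at r₁, v² = μ(2/r − 1/a) gives v_a = √[μ(2/r₁ − 1/a_t)] = 6.4487 km/s.
First burn Δv₁ = |v_a − v₁| = 5.118 km/s.
Circular speed at r₂: v₂ = √(μ/r₂) = 26.964 km/s.
Transfer-orbit speed at r₂: v_p = √[μ(2/r₂ − 1/a_t)] = 35.045 km/s.
Second burn Δv₂ = |v₂ − v_p| = 8.081 km/s.
Δv = Δv₁ + Δv₂ = 5.118 + 8.081 = 13.20 km/s.

Δv = 13.20 km/s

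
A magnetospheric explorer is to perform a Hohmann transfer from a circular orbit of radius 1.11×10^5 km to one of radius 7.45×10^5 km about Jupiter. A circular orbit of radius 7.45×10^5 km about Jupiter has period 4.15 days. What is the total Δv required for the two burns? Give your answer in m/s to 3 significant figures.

From Kepler's third law T² = 4π²r³/μ at r = 7.45×10^5 km, T = 4.15 days = 4.15 × 86400 s = 3.5856×10^5 s: μ = 4π²r³/T² = 1.26971×10^8 km³/s².
Transfer-ellipse semi-major axis a_t = (r₁ + r₂)/2 = (1.110×10^5 + 7.450×10^5)/2 = 4.280×10^5 km.
At r₁ the circular-orbit speed is v₁ = √(μ/r₁) = 33.82 km/s.
On the transfer ellipse at r₁, v² = μ(2/r − 1/a) gives v_p = √[μ(2/r₁ − 1/a_t)] = 44.62 km/s.
First burn Δv₁ = |v_p − v₁| = 10.80 km/s.
At r₂, v₂ = √(μ/r₂) = 13.055 km/s.
Transfer-orbit speed at r₂: v_a = √[μ(2/r₂ − 1/a_t)] = 6.6484 km/s.
Second burn Δv₂ = |v₂ − v_a| = 6.407 km/s.
Total Δv = Δv₁ + Δv₂ = 17.21 km/s.

Δv = 17200 m/s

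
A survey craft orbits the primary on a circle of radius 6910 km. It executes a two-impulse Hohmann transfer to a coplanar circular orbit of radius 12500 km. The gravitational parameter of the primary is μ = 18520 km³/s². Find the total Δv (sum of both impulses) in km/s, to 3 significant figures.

Semi-major axis of the transfer orbit: a_t = (6910 + 12500)/2 = 9705 km.
Circular speed at r₁: v₁ = √(μ/r₁) = √(18520/6910) = 1.63712 km/s.
Transfer-orbit speed at r₁ (v² = μ(2/r − 1/a)): v_p = √[μ(2/r₁ − 1/a_t)] = 1.85797 km/s.
First burn Δv₁ = |v_p − v₁| = 0.22085 km/s.
Circular speed at r₂: v₂ = √(μ/r₂) = 1.21721 km/s.
Transfer-orbit speed at r₂: v_a = √[μ(2/r₂ − 1/a_t)] = 1.02709 km/s.
Second burn Δv₂ = |v₂ − v_a| = 0.19012 km/s.
Δv = Δv₁ + Δv₂ = 0.22085 + 0.19012 = 0.4110 km/s.

Δv = 0.411 km/s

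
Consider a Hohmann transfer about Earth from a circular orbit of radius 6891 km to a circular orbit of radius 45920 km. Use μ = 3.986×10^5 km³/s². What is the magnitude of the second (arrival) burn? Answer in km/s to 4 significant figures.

Δv₂ = 1.441 km/s

Transfer-ellipse semi-major axis a_t = (r₁ + r₂)/2 = (6891 + 45920)/2 = 26405.5 km.
Circular speed at r = 45920 km: v_c = √(μ/r) = 2.946 km/s.
Transfer-orbit speed at the same r (vis-viva, a = a_t): v_t = √[μ(2/r − 1/a_t)] = 1.505 km/s.
Δv₂ = |v_t − v_c| = |1.505 − 2.946| = 1.441 km/s.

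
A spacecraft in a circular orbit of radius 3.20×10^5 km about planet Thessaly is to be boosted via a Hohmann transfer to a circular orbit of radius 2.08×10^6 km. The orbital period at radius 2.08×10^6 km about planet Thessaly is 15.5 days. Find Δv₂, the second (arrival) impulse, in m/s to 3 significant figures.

From Kepler's third law T² = 4π²r³/μ at r = 2.08×10^6 km, T = 15.5 days = 15.5 × 86400 s = 1.3392×10^6 s: μ = 4π²r³/T² = 1.98088×10^8 km³/s².
The Hohmann ellipse has a_t = (r₁ + r₂)/2 = 1.200×10^6 km.
On the circular orbit at r = 2.080×10^6 km, v_c = √(μ/r) = 9.7588 km/s.
Vis-viva on the transfer ellipse at r = 2.080×10^6 km gives v_t = √[μ(2/r − 1/a_t)] = 5.0394 km/s.
Δv₂ = |v_t − v_c| = |5.0394 − 9.7588| = 4.719 km/s.

Δv₂ = 4720 m/s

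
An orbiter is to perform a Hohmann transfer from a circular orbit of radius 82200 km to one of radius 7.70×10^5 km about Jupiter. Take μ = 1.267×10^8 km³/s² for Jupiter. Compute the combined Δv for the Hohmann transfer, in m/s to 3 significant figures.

Δv = 20700 m/s

The Hohmann ellipse has a_t = (r₁ + r₂)/2 = 4.261×10^5 km.
At r₁ the circular-orbit speed is v₁ = √(μ/r₁) = 39.26 km/s.
On the transfer ellipse at r₁, vis-viva equation gives v_p = √[μ(2/r₁ − 1/a_t)] = 52.78 km/s.
First burn Δv₁ = |v_p − v₁| = 13.52 km/s.
Circular speed at r₂: v₂ = √(μ/r₂) = 12.8275 km/s.
Transfer-orbit speed at r₂: v_a = √[μ(2/r₂ − 1/a_t)] = 5.63408 km/s.
Second burn Δv₂ = |v₂ − v_a| = 7.193 km/s.
Total Δv = Δv₁ + Δv₂ = 20.71 km/s.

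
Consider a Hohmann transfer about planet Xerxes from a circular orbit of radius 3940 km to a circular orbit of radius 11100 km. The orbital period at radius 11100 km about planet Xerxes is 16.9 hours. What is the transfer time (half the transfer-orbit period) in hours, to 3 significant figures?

t = 4.71 hours

From Kepler's third law T² = 4π²r³/μ at r = 11100 km, T = 16.9 hours = 16.9 × 3600 s = 60840 s: μ = 4π²r³/T² = 14586.5 km³/s².
The Hohmann ellipse has a_t = (r₁ + r₂)/2 = 7520 km.
Transfer time t = π√(a_t³/μ) = π√((7520)³ / 14586.5) = 16960 s.
Converting: 16960 s ÷ 3600 s/hour = 4.71 hours.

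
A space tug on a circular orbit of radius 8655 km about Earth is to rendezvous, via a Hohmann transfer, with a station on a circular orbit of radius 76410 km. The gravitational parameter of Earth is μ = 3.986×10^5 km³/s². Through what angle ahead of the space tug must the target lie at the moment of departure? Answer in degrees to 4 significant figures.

The Hohmann ellipse has a_t = (r₁ + r₂)/2 = 42532.5 km.
The half-period of the transfer ellipse is t = π√(a_t³/μ) = 43647.8 s.
Target angular speed ω₂ = √(μ/r₂³) = 2.98912×10^-5 rad/s.
Angle swept by the target during transfer: ω₂·t = 1.30469 rad = 74.753°.
Arrival is 180° from departure on the ellipse, so φ = 180° − 74.753° = 105.2°.

φ = 105.2°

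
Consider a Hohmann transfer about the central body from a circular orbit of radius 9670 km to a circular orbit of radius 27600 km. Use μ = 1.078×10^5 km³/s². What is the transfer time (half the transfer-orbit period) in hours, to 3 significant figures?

Transfer-ellipse semi-major axis a_t = (r₁ + r₂)/2 = (9670 + 27600)/2 = 18635 km.
By Kepler's third law the transfer-orbit period is T = 2π√(a_t³/μ), so t = T/2 = 24340 s.
Converting: 24340 s ÷ 3600 s/hour = 6.76 hours.

t = 6.76 hours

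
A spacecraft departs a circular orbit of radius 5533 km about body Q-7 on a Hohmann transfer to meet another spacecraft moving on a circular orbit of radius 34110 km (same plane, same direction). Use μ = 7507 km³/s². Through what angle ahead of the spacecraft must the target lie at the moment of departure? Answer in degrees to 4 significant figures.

The Hohmann ellipse has a_t = (r₁ + r₂)/2 = 19821.5 km.
Transfer time t = π√(a_t³/μ) = 1.0119×10^5 s.
The target's mean motion on its circular orbit is ω₂ = √(μ/r₂³) = 1.3753×10^-5 rad/s.
Angle swept by the target during transfer: ω₂·t = 1.3917 rad = 79.74°.
Arrival is 180° from departure on the ellipse, so φ = 180° − 79.74° = 100.3°.

φ = 100.3°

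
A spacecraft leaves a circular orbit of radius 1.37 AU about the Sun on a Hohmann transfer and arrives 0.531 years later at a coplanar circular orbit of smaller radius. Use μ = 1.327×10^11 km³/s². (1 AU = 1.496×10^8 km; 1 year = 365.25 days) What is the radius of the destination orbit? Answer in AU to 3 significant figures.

In km: r₁ = 1.37 × 1.496×10^8 = 2.04952×10^8 km.
Transfer time t = 0.531 years × 365.25 × 86400 s = 1.67570856×10^7 s, and t = π√(a_t³/μ).
So a_t = (μ t²/π²)^(1/3) = (1.327×10^11 × (1.67570856×10^7)² / π²)^(1/3) = 1.5571×10^8 km.
Since a_t = (r₁ + r₂)/2, r₂ = 2a_t − r₁ = 2×1.5571×10^8 − 2.04952×10^8 = 1.06468×10^8 km.
In AU: r₂ = 1.06468×10^8 / 1.496×10^8 = 0.712 AU.

r₂ = 0.712 AU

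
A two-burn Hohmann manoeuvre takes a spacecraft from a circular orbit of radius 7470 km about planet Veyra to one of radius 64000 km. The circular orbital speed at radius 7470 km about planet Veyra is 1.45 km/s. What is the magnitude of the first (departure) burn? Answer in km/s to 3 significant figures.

Δv₁ = 0.490 km/s

From the circular-orbit relation v² = μ/r at r = 7470 km: μ = v²r = (1.45)² × 7470 = 15705.7 km³/s².
Transfer-ellipse semi-major axis a_t = (r₁ + r₂)/2 = (7470 + 64000)/2 = 35735 km.
Circular speed at r = 7470 km: v_c = √(μ/r) = 1.4500 km/s.
Transfer-orbit speed at the same r (vis-viva, a = a_t): v_t = √[μ(2/r − 1/a_t)] = 1.9405 km/s.
Δv₁ = |v_t − v_c| = |1.9405 − 1.4500| = 0.4905 km/s.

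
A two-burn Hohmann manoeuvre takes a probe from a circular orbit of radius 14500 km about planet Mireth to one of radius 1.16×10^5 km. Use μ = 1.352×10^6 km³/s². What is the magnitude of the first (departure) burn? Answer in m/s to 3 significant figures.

Semi-major axis of the transfer orbit: a_t = (14500 + 1.160×10^5)/2 = 65250 km.
Circular speed at r = 14500 km: v_c = √(μ/r) = 9.6562 km/s.
Vis-viva on the transfer ellipse at r = 14500 km gives v_t = √[μ(2/r − 1/a_t)] = 12.875 km/s.
Δv₁ = |v_t − v_c| = |12.875 − 9.6562| = 3.219 km/s.

Δv₁ = 3220 m/s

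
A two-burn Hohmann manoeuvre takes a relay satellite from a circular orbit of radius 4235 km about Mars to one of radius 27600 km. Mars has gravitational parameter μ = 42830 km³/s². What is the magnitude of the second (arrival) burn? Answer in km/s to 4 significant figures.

Semi-major axis of the transfer orbit: a_t = (4235 + 27600)/2 = 15917.5 km.
Circular speed at r = 27600 km: v_c = √(μ/r) = 1.24572 km/s.
Transfer-orbit speed at the same r (vis-viva, a = a_t): v_t = √[μ(2/r − 1/a_t)] = 0.642553 km/s.
Δv₂ = |v_t − v_c| = |0.642553 − 1.24572| = 0.6032 km/s.

Δv₂ = 0.6032 km/s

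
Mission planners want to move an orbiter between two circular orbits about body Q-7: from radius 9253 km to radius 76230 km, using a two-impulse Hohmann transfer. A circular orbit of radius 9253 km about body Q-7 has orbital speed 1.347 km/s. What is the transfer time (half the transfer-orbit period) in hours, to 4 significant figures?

From the circular-orbit relation v² = μ/r at r = 9253 km: μ = v²r = (1.347)² × 9253 = 16788.7 km³/s².
Semi-major axis of the transfer orbit: a_t = (9253 + 76230)/2 = 42741.5 km.
Half the transfer-orbit period gives t = π√(a_t³/μ) = 2.1425×10^5 s.
Converting: 2.1425×10^5 s ÷ 3600 s/hour = 59.51 hours.

t = 59.51 hours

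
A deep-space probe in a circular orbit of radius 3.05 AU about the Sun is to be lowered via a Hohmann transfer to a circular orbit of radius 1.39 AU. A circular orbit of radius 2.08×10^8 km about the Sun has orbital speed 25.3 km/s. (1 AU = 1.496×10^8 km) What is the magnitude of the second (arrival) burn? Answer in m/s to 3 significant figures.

Δv₂ = 4360 m/s

From the circular-orbit relation v² = μ/r at r = 2.08×10^8 km: μ = v²r = (25.3)² × 2.08×10^8 = 1.33139×10^11 km³/s².
In km: r₁ = 3.05 × 1.496×10^8 = 4.5628×10^8 km; r₂ = 1.39 × 1.496×10^8 = 2.07944×10^8 km.
Semi-major axis of the transfer orbit: a_t = (4.5628×10^8 + 2.07944×10^8)/2 = 3.32112×10^8 km.
On the circular orbit at r = 2.07944×10^8 km, v_c = √(μ/r) = 25.3034 km/s.
Transfer-orbit speed at the same r (vis-viva, a = a_t): v_t = √[μ(2/r − 1/a_t)] = 29.6587 km/s.
Δv₂ = |v_t − v_c| = |29.6587 − 25.3034| = 4.355 km/s.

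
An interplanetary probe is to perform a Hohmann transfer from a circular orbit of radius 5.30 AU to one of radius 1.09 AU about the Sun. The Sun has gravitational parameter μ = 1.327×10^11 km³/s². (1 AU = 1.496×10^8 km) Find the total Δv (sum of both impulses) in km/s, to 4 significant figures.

In km: r₁ = 5.30 × 1.496×10^8 = 7.9288×10^8 km; r₂ = 1.09 × 1.496×10^8 = 1.63064×10^8 km.
Transfer-ellipse semi-major axis a_t = (r₁ + r₂)/2 = (7.9288×10^8 + 1.63064×10^8)/2 = 4.77972×10^8 km.
At r₁ the circular-orbit speed is v₁ = √(μ/r₁) = 12.937 km/s.
Transfer-orbit speed at r₁ (vis-viva): v_a = √[μ(2/r₁ − 1/a_t)] = 7.5563 km/s.
First burn Δv₁ = |v_a − v₁| = 5.381 km/s.
At r₂, v₂ = √(μ/r₂) = 28.527 km/s.
Transfer-orbit speed at r₂: v_p = √[μ(2/r₂ − 1/a_t)] = 36.742 km/s.
Second burn Δv₂ = |v₂ − v_p| = 8.215 km/s.
Δv = Δv₁ + Δv₂ = 5.381 + 8.215 = 13.60 km/s.

Δv = 13.60 km/s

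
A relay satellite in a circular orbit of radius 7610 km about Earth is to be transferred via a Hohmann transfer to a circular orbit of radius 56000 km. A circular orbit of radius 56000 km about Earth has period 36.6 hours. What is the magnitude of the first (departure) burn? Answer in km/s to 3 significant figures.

From Kepler's third law T² = 4π²r³/μ at r = 56000 km, T = 36.6 hours = 36.6 × 3600 s = 1.3176×10^5 s: μ = 4π²r³/T² = 3.99353×10^5 km³/s².
Semi-major axis of the transfer orbit: a_t = (7610 + 56000)/2 = 31805 km.
On the circular orbit at r = 7610 km, v_c = √(μ/r) = 7.244 km/s.
Transfer-orbit speed at the same r (vis-viva, a = a_t): v_t = √[μ(2/r − 1/a_t)] = 9.612 km/s.
Δv₁ = |v_t − v_c| = |9.612 − 7.244| = 2.368 km/s.

Δv₁ = 2.37 km/s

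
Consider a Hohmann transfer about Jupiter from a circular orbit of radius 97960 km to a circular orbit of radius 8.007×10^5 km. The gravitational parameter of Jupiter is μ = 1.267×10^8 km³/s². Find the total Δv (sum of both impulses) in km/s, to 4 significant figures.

Transfer-ellipse semi-major axis a_t = (r₁ + r₂)/2 = (97960 + 8.007×10^5)/2 = 4.4933×10^5 km.
At r₁ the circular-orbit speed is v₁ = √(μ/r₁) = 35.964 km/s.
On the transfer ellipse at r₁, vis-viva gives v_p = √[μ(2/r₁ − 1/a_t)] = 48.008 km/s.
First burn Δv₁ = |v_p − v₁| = 12.04 km/s.
At r₂, v₂ = √(μ/r₂) = 12.5792 km/s.
Transfer-orbit speed at r₂: v_a = √[μ(2/r₂ − 1/a_t)] = 5.87347 km/s.
Second burn Δv₂ = |v₂ − v_a| = 6.706 km/s.
Δv = Δv₁ + Δv₂ = 12.04 + 6.706 = 18.75 km/s.

Δv = 18.75 km/s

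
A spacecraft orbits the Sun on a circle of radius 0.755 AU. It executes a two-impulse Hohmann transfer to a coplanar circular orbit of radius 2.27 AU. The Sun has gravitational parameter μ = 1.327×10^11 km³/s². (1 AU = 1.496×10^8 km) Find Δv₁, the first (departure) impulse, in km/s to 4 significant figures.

Δv₁ = 7.715 km/s

In km: r₁ = 0.755 × 1.496×10^8 = 1.12948×10^8 km; r₂ = 2.27 × 1.496×10^8 = 3.39592×10^8 km.
Transfer-ellipse semi-major axis a_t = (r₁ + r₂)/2 = (1.12948×10^8 + 3.39592×10^8)/2 = 2.2627×10^8 km.
On the circular orbit at r = 1.12948×10^8 km, v_c = √(μ/r) = 34.2765 km/s.
Transfer-orbit speed at the same r (vis-viva, a = a_t): v_t = √[μ(2/r − 1/a_t)] = 41.9915 km/s.
Δv₁ = |v_t − v_c| = |41.9915 − 34.2765| = 7.715 km/s.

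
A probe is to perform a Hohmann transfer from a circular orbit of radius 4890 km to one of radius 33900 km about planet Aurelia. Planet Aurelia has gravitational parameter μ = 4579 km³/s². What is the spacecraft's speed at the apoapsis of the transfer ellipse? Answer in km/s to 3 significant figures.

v = 0.185 km/s

The Hohmann ellipse has a_t = (r₁ + r₂)/2 = 19395 km.
The apoapsis of the transfer ellipse is at r = 33900 km.
Vis-viva: v = √[μ(2/r − 1/a_t)] = √[4579 × (2/33900 − 1/19395)] = 0.1845 km/s.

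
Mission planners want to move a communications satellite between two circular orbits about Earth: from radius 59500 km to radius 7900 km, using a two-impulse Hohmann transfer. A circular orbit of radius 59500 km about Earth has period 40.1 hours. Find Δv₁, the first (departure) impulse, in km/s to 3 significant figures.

Δv₁ = 1.34 km/s

From Kepler's third law T² = 4π²r³/μ at r = 59500 km, T = 40.1 hours = 40.1 × 3600 s = 1.4436×10^5 s: μ = 4π²r³/T² = 3.99040×10^5 km³/s².
The Hohmann ellipse has a_t = (r₁ + r₂)/2 = 33700 km.
On the circular orbit at r = 59500 km, v_c = √(μ/r) = 2.590 km/s.
Vis-viva on the transfer ellipse at r = 59500 km gives v_t = √[μ(2/r − 1/a_t)] = 1.254 km/s.
Δv₁ = |v_t − v_c| = |1.254 − 2.590| = 1.336 km/s.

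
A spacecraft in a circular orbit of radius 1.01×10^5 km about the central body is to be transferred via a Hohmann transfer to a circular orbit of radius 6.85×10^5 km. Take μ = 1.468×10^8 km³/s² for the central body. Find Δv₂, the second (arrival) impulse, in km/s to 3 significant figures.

Δv₂ = 7.22 km/s

The Hohmann ellipse has a_t = (r₁ + r₂)/2 = 3.930×10^5 km.
Circular speed at r = 6.850×10^5 km: v_c = √(μ/r) = 14.639 km/s.
Transfer-orbit speed at the same r (vis-viva, a = a_t): v_t = √[μ(2/r − 1/a_t)] = 7.4213 km/s.
Δv₂ = |v_t − v_c| = |7.4213 − 14.639| = 7.218 km/s.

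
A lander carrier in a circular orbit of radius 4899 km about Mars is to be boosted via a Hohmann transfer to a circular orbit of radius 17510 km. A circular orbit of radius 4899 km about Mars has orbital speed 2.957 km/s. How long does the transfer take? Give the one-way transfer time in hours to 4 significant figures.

t = 5.001 hours

From the circular-orbit relation v² = μ/r at r = 4899 km: μ = v²r = (2.957)² × 4899 = 42836.1 km³/s².
The Hohmann ellipse has a_t = (r₁ + r₂)/2 = 11204.5 km.
By Kepler's third law the transfer-orbit period is T = 2π√(a_t³/μ), so t = T/2 = 18003 s.
Converting: 18003 s ÷ 3600 s/hour = 5.001 hours.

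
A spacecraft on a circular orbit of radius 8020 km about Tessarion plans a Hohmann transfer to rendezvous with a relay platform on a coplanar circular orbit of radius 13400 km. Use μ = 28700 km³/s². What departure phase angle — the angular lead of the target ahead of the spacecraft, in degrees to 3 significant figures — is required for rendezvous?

Transfer-ellipse semi-major axis a_t = (r₁ + r₂)/2 = (8020 + 13400)/2 = 10710 km.
The half-period of the transfer ellipse is t = π√(a_t³/μ) = 20554 s.
Target angular speed ω₂ = √(μ/r₂³) = 1.0922×10^-4 rad/s.
Angle swept by the target during transfer: ω₂·t = 2.245 rad = 128.6°.
The spacecraft traverses 180° on the transfer ellipse, so the target must lead by 180° − 128.6° = 51.4°.

φ = 51.4°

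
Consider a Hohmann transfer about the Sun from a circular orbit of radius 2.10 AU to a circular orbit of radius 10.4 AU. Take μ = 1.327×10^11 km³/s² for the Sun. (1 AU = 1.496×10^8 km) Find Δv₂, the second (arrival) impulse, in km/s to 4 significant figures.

Δv₂ = 3.882 km/s

In km: r₁ = 2.10 × 1.496×10^8 = 3.1416×10^8 km; r₂ = 10.4 × 1.496×10^8 = 1.55584×10^9 km.
Transfer-ellipse semi-major axis a_t = (r₁ + r₂)/2 = (3.1416×10^8 + 1.55584×10^9)/2 = 9.350×10^8 km.
On the circular orbit at r = 1.55584×10^9 km, v_c = √(μ/r) = 9.235 km/s.
Transfer-orbit speed at the same r (vis-viva, a = a_t): v_t = √[μ(2/r − 1/a_t)] = 5.353 km/s.
Δv₂ = |v_t − v_c| = |5.353 − 9.235| = 3.882 km/s.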